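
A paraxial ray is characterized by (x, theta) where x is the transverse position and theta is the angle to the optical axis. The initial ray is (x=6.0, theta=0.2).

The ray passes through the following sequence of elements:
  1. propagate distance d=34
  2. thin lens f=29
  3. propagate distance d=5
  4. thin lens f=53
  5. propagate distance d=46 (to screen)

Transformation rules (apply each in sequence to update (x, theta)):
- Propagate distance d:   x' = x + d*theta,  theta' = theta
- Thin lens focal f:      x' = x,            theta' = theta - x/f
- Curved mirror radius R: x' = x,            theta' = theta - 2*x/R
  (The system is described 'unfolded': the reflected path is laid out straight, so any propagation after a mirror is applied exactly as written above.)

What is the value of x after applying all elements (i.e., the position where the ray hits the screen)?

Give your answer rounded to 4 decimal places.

Initial: x=6.0000 theta=0.2000
After 1 (propagate distance d=34): x=12.8000 theta=0.2000
After 2 (thin lens f=29): x=12.8000 theta=-7/29 (≈-0.2414)
After 3 (propagate distance d=5): x=1681/145 (≈11.5931) theta=-7/29 (≈-0.2414)
After 4 (thin lens f=53): x=1681/145 (≈11.5931) theta=-3536/7685 (≈-0.4601)
After 5 (propagate distance d=46 (to screen)): x=-73563/7685 (≈-9.5723) theta=-3536/7685 (≈-0.4601)
Rounded to 4 decimal places: x = -9.5723

Answer: -9.5723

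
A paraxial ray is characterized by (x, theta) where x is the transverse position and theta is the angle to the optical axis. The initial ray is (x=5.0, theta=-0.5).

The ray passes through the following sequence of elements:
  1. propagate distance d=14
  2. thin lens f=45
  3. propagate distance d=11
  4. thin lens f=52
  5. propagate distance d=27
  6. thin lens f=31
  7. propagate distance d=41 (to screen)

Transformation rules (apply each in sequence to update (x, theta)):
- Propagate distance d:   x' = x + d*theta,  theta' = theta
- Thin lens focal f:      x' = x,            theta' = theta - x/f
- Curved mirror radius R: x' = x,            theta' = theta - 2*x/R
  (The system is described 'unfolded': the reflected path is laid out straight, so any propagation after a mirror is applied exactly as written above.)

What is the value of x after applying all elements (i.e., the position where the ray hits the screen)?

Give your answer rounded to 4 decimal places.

Answer: -8.0947

Derivation:
Initial: x=5.0000 theta=-0.5000
After 1 (propagate distance d=14): x=-2.0000 theta=-0.5000
After 2 (thin lens f=45): x=-2.0000 theta=-41/90 (≈-0.4556)
After 3 (propagate distance d=11): x=-631/90 (≈-7.0111) theta=-41/90 (≈-0.4556)
After 4 (thin lens f=52): x=-631/90 (≈-7.0111) theta=-1501/4680 (≈-0.3207)
After 5 (propagate distance d=27): x=-73339/4680 (≈-15.6707) theta=-1501/4680 (≈-0.3207)
After 6 (thin lens f=31): x=-73339/4680 (≈-15.6707) theta=1117/6045 (≈0.1848)
After 7 (propagate distance d=41 (to screen)): x=-90337/11160 (≈-8.0947) theta=1117/6045 (≈0.1848)
Rounded to 4 decimal places: x = -8.0947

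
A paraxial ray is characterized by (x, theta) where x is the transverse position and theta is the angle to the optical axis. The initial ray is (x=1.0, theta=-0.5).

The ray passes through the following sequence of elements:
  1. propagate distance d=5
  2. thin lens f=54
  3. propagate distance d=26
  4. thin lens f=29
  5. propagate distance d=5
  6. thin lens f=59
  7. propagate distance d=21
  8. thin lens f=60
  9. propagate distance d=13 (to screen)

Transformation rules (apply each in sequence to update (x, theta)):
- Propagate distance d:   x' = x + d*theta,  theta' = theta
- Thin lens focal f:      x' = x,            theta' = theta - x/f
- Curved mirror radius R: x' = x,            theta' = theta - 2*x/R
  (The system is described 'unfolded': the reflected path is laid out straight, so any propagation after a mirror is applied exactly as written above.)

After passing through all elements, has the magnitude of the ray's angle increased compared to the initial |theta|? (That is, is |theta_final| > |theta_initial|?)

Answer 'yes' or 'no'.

Answer: no

Derivation:
Initial: x=1.0000 theta=-0.5000
After 1 (propagate distance d=5): x=-1.5000 theta=-0.5000
After 2 (thin lens f=54): x=-1.5000 theta=-17/36 (≈-0.4722)
After 3 (propagate distance d=26): x=-124/9 (≈-13.7778) theta=-17/36 (≈-0.4722)
After 4 (thin lens f=29): x=-124/9 (≈-13.7778) theta=1/348 (≈0.0029)
After 5 (propagate distance d=5): x=-14369/1044 (≈-13.7634) theta=1/348 (≈0.0029)
After 6 (thin lens f=59): x=-14369/1044 (≈-13.7634) theta=7273/30798 (≈0.2362)
After 7 (propagate distance d=21): x=-542305/61596 (≈-8.8042) theta=7273/30798 (≈0.2362)
After 8 (thin lens f=60): x=-542305/61596 (≈-8.8042) theta=283013/739152 (≈0.3829)
After 9 (propagate distance d=13 (to screen)): x=-2828491/739152 (≈-3.8267) theta=283013/739152 (≈0.3829)
|theta_initial|=0.5000 |theta_final|=283013/739152 (≈0.3829) -> not increased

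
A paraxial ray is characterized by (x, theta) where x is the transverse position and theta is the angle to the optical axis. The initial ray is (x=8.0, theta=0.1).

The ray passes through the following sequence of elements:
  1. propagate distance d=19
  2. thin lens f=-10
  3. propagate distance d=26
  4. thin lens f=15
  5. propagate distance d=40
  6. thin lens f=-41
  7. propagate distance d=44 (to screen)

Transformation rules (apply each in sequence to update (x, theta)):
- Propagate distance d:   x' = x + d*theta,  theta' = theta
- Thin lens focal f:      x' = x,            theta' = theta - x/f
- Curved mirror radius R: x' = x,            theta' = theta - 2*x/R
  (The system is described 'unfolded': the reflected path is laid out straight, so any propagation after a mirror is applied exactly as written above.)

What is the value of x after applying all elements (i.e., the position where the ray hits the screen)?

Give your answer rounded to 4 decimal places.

Initial: x=8.0000 theta=0.1000
After 1 (propagate distance d=19): x=9.9000 theta=0.1000
After 2 (thin lens f=-10): x=9.9000 theta=1.0900
After 3 (propagate distance d=26): x=38.2400 theta=1.0900
After 4 (thin lens f=15): x=38.2400 theta=-2189/1500 (≈-1.4593)
After 5 (propagate distance d=40): x=-302/15 (≈-20.1333) theta=-2189/1500 (≈-1.4593)
After 6 (thin lens f=-41): x=-302/15 (≈-20.1333) theta=-39983/20500 (≈-1.9504)
After 7 (propagate distance d=44 (to screen)): x=-1628989/15375 (≈-105.9505) theta=-39983/20500 (≈-1.9504)
Rounded to 4 decimal places: x = -105.9505

Answer: -105.9505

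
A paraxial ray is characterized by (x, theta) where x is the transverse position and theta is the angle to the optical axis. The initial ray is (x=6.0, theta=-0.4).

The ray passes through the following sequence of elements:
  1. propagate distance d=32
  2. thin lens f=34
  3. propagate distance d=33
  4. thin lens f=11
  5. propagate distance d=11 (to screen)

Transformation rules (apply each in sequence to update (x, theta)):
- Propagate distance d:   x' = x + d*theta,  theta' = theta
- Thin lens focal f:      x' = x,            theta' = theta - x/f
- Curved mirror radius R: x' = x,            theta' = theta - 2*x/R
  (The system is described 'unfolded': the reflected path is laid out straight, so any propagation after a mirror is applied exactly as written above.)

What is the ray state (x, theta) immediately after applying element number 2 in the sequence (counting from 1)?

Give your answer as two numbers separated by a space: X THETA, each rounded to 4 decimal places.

Initial: x=6.0000 theta=-0.4000
After 1 (propagate distance d=32): x=-6.8000 theta=-0.4000
After 2 (thin lens f=34): x=-6.8000 theta=-0.2000
Rounded to 4 decimal places: x = -6.8000, theta = -0.2000

Answer: -6.8000 -0.2000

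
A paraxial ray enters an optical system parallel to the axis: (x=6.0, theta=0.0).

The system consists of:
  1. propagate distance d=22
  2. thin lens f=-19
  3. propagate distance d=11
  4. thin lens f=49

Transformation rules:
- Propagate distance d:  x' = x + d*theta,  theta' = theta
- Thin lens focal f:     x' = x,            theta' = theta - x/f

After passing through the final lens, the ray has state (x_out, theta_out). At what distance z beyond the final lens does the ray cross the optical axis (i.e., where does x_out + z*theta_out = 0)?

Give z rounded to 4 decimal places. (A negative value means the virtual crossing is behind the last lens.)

Answer: -77.3684

Derivation:
Initial: x=6.0000 theta=0.0000
After 1 (propagate distance d=22): x=6.0000 theta=0.0000
After 2 (thin lens f=-19): x=6.0000 theta=6/19 (≈0.3158)
After 3 (propagate distance d=11): x=180/19 (≈9.4737) theta=6/19 (≈0.3158)
After 4 (thin lens f=49): x=180/19 (≈9.4737) theta=6/49 (≈0.1224)
z_focus = -x_out/theta_out = -(180/19)/(6/49) = -1470/19 ≈ -77.3684
Rounded to 4 decimal places: z = -77.3684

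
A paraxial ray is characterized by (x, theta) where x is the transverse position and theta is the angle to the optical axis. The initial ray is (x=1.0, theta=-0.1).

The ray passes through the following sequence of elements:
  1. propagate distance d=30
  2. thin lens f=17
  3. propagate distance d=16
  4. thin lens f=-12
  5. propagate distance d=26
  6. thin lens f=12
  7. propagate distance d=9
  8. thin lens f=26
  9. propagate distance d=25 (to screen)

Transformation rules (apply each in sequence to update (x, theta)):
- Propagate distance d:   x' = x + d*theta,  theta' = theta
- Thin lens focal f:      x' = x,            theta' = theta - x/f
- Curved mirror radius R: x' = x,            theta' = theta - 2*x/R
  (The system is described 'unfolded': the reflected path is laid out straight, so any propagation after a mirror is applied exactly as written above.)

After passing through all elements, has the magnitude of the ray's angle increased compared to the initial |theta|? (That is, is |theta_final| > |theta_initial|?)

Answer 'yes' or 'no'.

Initial: x=1.0000 theta=-0.1000
After 1 (propagate distance d=30): x=-2.0000 theta=-0.1000
After 2 (thin lens f=17): x=-2.0000 theta=3/170 (≈0.0176)
After 3 (propagate distance d=16): x=-146/85 (≈-1.7176) theta=3/170 (≈0.0176)
After 4 (thin lens f=-12): x=-146/85 (≈-1.7176) theta=-32/255 (≈-0.1255)
After 5 (propagate distance d=26): x=-254/51 (≈-4.9804) theta=-32/255 (≈-0.1255)
After 6 (thin lens f=12): x=-254/51 (≈-4.9804) theta=443/1530 (≈0.2895)
After 7 (propagate distance d=9): x=-1211/510 (≈-2.3745) theta=443/1530 (≈0.2895)
After 8 (thin lens f=26): x=-1211/510 (≈-2.3745) theta=15151/39780 (≈0.3809)
After 9 (propagate distance d=25 (to screen)): x=284317/39780 (≈7.1472) theta=15151/39780 (≈0.3809)
|theta_initial|=0.1000 |theta_final|=15151/39780 (≈0.3809) -> increased

Answer: yes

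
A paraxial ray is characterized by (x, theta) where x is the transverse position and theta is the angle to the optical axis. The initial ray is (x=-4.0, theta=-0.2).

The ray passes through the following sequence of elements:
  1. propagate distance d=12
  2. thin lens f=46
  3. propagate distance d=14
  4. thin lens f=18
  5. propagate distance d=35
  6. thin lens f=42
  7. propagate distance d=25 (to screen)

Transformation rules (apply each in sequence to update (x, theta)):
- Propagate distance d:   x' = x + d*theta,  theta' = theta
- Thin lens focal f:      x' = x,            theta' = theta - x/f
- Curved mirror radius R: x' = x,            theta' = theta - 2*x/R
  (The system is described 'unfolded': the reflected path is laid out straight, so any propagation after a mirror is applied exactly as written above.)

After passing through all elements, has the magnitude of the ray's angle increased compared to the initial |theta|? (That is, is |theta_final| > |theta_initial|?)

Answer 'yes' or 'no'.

Answer: yes

Derivation:
Initial: x=-4.0000 theta=-0.2000
After 1 (propagate distance d=12): x=-6.4000 theta=-0.2000
After 2 (thin lens f=46): x=-6.4000 theta=-7/115 (≈-0.0609)
After 3 (propagate distance d=14): x=-834/115 (≈-7.2522) theta=-7/115 (≈-0.0609)
After 4 (thin lens f=18): x=-834/115 (≈-7.2522) theta=118/345 (≈0.3420)
After 5 (propagate distance d=35): x=1628/345 (≈4.7188) theta=118/345 (≈0.3420)
After 6 (thin lens f=42): x=1628/345 (≈4.7188) theta=1664/7245 (≈0.2297)
After 7 (propagate distance d=25 (to screen)): x=75788/7245 (≈10.4607) theta=1664/7245 (≈0.2297)
|theta_initial|=0.2000 |theta_final|=1664/7245 (≈0.2297) -> increased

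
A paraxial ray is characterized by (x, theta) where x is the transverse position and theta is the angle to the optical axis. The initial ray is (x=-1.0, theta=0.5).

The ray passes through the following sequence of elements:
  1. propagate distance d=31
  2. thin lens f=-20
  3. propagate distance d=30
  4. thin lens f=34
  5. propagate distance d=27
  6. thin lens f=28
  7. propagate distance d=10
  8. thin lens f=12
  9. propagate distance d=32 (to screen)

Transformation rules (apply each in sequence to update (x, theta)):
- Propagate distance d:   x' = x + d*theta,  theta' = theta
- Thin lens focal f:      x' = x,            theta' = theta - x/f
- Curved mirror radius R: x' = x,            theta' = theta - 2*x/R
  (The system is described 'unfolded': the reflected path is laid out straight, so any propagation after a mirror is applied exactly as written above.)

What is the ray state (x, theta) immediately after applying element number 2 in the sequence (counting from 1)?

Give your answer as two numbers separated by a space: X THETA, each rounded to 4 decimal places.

Initial: x=-1.0000 theta=0.5000
After 1 (propagate distance d=31): x=14.5000 theta=0.5000
After 2 (thin lens f=-20): x=14.5000 theta=1.2250
Rounded to 4 decimal places: x = 14.5000, theta = 1.2250

Answer: 14.5000 1.2250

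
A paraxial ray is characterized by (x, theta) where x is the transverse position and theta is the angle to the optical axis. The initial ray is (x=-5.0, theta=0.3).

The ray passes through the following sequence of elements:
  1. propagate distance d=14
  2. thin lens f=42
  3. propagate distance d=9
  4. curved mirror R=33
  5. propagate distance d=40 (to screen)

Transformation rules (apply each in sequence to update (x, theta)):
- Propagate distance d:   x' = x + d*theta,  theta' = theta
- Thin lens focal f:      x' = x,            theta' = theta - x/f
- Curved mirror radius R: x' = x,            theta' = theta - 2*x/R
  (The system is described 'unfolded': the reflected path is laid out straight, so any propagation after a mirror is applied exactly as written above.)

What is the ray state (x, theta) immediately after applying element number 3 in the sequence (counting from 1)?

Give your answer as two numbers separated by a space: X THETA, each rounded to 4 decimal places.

Answer: 2.0714 0.3190

Derivation:
Initial: x=-5.0000 theta=0.3000
After 1 (propagate distance d=14): x=-0.8000 theta=0.3000
After 2 (thin lens f=42): x=-0.8000 theta=67/210 (≈0.3190)
After 3 (propagate distance d=9): x=29/14 (≈2.0714) theta=67/210 (≈0.3190)
Rounded to 4 decimal places: x = 2.0714, theta = 0.3190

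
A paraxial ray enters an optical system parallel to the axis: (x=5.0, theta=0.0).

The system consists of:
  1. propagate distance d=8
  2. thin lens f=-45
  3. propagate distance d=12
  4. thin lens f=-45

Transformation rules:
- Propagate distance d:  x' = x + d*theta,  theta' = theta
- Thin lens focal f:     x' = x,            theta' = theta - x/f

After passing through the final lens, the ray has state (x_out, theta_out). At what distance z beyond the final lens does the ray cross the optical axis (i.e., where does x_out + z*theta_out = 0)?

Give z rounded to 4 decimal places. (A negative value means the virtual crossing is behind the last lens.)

Initial: x=5.0000 theta=0.0000
After 1 (propagate distance d=8): x=5.0000 theta=0.0000
After 2 (thin lens f=-45): x=5.0000 theta=1/9 (≈0.1111)
After 3 (propagate distance d=12): x=19/3 (≈6.3333) theta=1/9 (≈0.1111)
After 4 (thin lens f=-45): x=19/3 (≈6.3333) theta=34/135 (≈0.2519)
z_focus = -x_out/theta_out = -(19/3)/(34/135) = -855/34 ≈ -25.1471
Rounded to 4 decimal places: z = -25.1471

Answer: -25.1471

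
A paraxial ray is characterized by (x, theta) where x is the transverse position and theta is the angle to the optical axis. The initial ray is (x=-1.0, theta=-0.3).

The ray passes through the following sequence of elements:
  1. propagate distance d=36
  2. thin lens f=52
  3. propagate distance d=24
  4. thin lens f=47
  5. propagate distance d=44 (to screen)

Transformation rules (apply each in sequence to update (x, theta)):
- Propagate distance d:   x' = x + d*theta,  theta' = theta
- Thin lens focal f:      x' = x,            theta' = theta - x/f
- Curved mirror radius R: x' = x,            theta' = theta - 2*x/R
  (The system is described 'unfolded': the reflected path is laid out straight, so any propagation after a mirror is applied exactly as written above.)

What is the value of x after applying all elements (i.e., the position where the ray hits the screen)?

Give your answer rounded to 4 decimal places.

Answer: -4.0805

Derivation:
Initial: x=-1.0000 theta=-0.3000
After 1 (propagate distance d=36): x=-11.8000 theta=-0.3000
After 2 (thin lens f=52): x=-11.8000 theta=-19/260 (≈-0.0731)
After 3 (propagate distance d=24): x=-881/65 (≈-13.5538) theta=-19/260 (≈-0.0731)
After 4 (thin lens f=47): x=-881/65 (≈-13.5538) theta=2631/12220 (≈0.2153)
After 5 (propagate distance d=44 (to screen)): x=-12466/3055 (≈-4.0805) theta=2631/12220 (≈0.2153)
Rounded to 4 decimal places: x = -4.0805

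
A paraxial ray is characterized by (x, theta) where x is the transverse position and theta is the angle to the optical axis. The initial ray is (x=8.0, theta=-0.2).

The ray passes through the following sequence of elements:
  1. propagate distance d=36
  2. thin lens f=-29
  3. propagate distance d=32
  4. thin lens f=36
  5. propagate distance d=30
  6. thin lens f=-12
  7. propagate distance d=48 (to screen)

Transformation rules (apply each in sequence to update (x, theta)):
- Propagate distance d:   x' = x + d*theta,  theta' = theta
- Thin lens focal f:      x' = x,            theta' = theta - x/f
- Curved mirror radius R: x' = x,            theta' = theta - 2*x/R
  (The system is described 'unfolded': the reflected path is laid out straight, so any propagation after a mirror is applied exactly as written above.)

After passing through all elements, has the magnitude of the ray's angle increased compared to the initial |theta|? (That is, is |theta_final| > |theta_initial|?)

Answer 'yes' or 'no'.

Answer: yes

Derivation:
Initial: x=8.0000 theta=-0.2000
After 1 (propagate distance d=36): x=0.8000 theta=-0.2000
After 2 (thin lens f=-29): x=0.8000 theta=-5/29 (≈-0.1724)
After 3 (propagate distance d=32): x=-684/145 (≈-4.7172) theta=-5/29 (≈-0.1724)
After 4 (thin lens f=36): x=-684/145 (≈-4.7172) theta=-6/145 (≈-0.0414)
After 5 (propagate distance d=30): x=-864/145 (≈-5.9586) theta=-6/145 (≈-0.0414)
After 6 (thin lens f=-12): x=-864/145 (≈-5.9586) theta=-78/145 (≈-0.5379)
After 7 (propagate distance d=48 (to screen)): x=-4608/145 (≈-31.7793) theta=-78/145 (≈-0.5379)
|theta_initial|=0.2000 |theta_final|=78/145 (≈0.5379) -> increased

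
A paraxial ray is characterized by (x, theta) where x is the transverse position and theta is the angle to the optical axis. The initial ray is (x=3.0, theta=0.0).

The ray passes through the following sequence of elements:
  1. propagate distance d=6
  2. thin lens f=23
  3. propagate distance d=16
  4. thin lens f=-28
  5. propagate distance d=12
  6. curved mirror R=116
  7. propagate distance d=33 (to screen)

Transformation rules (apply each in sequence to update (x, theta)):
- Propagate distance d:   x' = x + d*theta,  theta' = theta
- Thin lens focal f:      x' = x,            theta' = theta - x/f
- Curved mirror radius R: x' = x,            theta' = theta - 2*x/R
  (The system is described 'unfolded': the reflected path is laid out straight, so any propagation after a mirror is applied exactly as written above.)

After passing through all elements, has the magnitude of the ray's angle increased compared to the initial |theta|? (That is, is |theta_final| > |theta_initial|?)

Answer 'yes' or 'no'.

Initial: x=3.0000 theta=0.0000
After 1 (propagate distance d=6): x=3.0000 theta=0.0000
After 2 (thin lens f=23): x=3.0000 theta=-3/23 (≈-0.1304)
After 3 (propagate distance d=16): x=21/23 (≈0.9130) theta=-3/23 (≈-0.1304)
After 4 (thin lens f=-28): x=21/23 (≈0.9130) theta=-9/92 (≈-0.0978)
After 5 (propagate distance d=12): x=-6/23 (≈-0.2609) theta=-9/92 (≈-0.0978)
After 6 (curved mirror R=116): x=-6/23 (≈-0.2609) theta=-249/2668 (≈-0.0933)
After 7 (propagate distance d=33 (to screen)): x=-8913/2668 (≈-3.3407) theta=-249/2668 (≈-0.0933)
|theta_initial|=0.0000 |theta_final|=249/2668 (≈0.0933) -> increased

Answer: yes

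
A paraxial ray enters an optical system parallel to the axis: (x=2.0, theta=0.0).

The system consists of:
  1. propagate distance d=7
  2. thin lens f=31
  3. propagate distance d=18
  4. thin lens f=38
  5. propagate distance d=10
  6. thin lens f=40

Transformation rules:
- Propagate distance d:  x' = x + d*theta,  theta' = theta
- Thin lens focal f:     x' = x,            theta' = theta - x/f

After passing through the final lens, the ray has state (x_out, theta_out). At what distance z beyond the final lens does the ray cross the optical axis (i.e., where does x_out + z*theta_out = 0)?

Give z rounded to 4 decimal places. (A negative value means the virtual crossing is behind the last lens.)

Answer: -0.3162

Derivation:
Initial: x=2.0000 theta=0.0000
After 1 (propagate distance d=7): x=2.0000 theta=0.0000
After 2 (thin lens f=31): x=2.0000 theta=-2/31 (≈-0.0645)
After 3 (propagate distance d=18): x=26/31 (≈0.8387) theta=-2/31 (≈-0.0645)
After 4 (thin lens f=38): x=26/31 (≈0.8387) theta=-51/589 (≈-0.0866)
After 5 (propagate distance d=10): x=-16/589 (≈-0.0272) theta=-51/589 (≈-0.0866)
After 6 (thin lens f=40): x=-16/589 (≈-0.0272) theta=-253/2945 (≈-0.0859)
z_focus = -x_out/theta_out = -(-16/589)/(-253/2945) = -80/253 ≈ -0.3162
Rounded to 4 decimal places: z = -0.3162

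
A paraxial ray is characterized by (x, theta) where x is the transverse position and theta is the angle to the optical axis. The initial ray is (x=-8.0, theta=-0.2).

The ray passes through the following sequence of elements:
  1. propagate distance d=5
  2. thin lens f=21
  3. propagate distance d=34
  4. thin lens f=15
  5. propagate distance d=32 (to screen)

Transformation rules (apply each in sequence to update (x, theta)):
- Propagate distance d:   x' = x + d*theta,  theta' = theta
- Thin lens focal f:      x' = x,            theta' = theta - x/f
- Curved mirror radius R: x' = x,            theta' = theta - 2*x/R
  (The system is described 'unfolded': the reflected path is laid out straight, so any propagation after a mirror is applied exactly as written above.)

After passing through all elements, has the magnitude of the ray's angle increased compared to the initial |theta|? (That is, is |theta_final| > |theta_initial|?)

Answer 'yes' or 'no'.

Initial: x=-8.0000 theta=-0.2000
After 1 (propagate distance d=5): x=-9.0000 theta=-0.2000
After 2 (thin lens f=21): x=-9.0000 theta=8/35 (≈0.2286)
After 3 (propagate distance d=34): x=-43/35 (≈-1.2286) theta=8/35 (≈0.2286)
After 4 (thin lens f=15): x=-43/35 (≈-1.2286) theta=163/525 (≈0.3105)
After 5 (propagate distance d=32 (to screen)): x=653/75 (≈8.7067) theta=163/525 (≈0.3105)
|theta_initial|=0.2000 |theta_final|=163/525 (≈0.3105) -> increased

Answer: yes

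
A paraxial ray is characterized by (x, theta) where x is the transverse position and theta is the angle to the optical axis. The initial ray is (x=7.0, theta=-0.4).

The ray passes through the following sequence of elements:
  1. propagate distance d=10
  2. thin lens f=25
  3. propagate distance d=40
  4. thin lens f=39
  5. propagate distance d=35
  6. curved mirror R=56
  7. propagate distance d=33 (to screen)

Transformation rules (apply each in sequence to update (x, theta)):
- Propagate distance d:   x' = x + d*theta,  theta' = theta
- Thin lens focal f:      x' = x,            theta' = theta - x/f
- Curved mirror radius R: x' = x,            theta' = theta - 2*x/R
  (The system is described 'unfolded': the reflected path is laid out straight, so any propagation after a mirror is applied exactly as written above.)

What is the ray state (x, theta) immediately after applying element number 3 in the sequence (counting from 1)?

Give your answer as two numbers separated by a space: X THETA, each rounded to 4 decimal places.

Initial: x=7.0000 theta=-0.4000
After 1 (propagate distance d=10): x=3.0000 theta=-0.4000
After 2 (thin lens f=25): x=3.0000 theta=-0.5200
After 3 (propagate distance d=40): x=-17.8000 theta=-0.5200
Rounded to 4 decimal places: x = -17.8000, theta = -0.5200

Answer: -17.8000 -0.5200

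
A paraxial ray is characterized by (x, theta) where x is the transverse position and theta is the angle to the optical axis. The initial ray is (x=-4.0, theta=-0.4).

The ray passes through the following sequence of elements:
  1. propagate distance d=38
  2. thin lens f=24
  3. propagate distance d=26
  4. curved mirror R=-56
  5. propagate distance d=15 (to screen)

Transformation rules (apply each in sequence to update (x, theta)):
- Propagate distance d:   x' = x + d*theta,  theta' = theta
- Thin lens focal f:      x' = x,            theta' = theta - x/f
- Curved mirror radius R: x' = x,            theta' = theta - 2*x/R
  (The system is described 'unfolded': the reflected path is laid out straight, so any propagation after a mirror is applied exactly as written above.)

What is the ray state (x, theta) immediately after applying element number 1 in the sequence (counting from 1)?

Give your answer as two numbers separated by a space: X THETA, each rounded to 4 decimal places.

Initial: x=-4.0000 theta=-0.4000
After 1 (propagate distance d=38): x=-19.2000 theta=-0.4000
Rounded to 4 decimal places: x = -19.2000, theta = -0.4000

Answer: -19.2000 -0.4000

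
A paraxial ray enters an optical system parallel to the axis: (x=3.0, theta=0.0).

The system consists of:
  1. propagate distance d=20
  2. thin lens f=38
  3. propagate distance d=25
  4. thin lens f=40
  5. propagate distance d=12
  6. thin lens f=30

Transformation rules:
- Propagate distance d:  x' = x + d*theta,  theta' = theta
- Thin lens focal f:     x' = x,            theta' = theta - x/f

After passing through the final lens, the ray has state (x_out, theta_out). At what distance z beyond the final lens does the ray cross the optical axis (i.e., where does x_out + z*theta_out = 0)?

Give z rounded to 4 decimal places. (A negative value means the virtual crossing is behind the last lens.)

Initial: x=3.0000 theta=0.0000
After 1 (propagate distance d=20): x=3.0000 theta=0.0000
After 2 (thin lens f=38): x=3.0000 theta=-3/38 (≈-0.0789)
After 3 (propagate distance d=25): x=39/38 (≈1.0263) theta=-3/38 (≈-0.0789)
After 4 (thin lens f=40): x=39/38 (≈1.0263) theta=-159/1520 (≈-0.1046)
After 5 (propagate distance d=12): x=-87/380 (≈-0.2289) theta=-159/1520 (≈-0.1046)
After 6 (thin lens f=30): x=-87/380 (≈-0.2289) theta=-737/7600 (≈-0.0970)
z_focus = -x_out/theta_out = -(-87/380)/(-737/7600) = -1740/737 ≈ -2.3609
Rounded to 4 decimal places: z = -2.3609

Answer: -2.3609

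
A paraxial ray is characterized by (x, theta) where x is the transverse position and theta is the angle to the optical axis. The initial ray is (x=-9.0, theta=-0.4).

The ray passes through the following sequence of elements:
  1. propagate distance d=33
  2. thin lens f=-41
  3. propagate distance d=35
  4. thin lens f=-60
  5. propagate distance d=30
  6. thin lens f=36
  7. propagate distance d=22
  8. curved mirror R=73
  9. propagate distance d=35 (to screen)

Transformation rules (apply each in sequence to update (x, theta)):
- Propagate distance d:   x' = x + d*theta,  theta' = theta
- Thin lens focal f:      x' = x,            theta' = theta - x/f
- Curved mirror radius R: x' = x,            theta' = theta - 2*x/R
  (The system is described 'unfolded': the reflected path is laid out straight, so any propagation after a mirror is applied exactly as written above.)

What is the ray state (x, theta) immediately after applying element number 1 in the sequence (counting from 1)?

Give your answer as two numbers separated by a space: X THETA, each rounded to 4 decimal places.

Initial: x=-9.0000 theta=-0.4000
After 1 (propagate distance d=33): x=-22.2000 theta=-0.4000
Rounded to 4 decimal places: x = -22.2000, theta = -0.4000

Answer: -22.2000 -0.4000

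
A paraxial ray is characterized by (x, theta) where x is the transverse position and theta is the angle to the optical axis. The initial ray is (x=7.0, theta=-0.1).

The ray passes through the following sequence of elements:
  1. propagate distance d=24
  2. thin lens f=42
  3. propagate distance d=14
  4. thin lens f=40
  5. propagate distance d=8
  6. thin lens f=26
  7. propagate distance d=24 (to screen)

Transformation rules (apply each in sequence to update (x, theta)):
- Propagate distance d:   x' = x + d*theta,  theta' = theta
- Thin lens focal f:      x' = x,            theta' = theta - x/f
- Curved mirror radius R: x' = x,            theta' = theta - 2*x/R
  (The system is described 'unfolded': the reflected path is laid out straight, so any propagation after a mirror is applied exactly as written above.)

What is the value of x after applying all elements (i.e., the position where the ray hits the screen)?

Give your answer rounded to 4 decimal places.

Answer: -6.0549

Derivation:
Initial: x=7.0000 theta=-0.1000
After 1 (propagate distance d=24): x=4.6000 theta=-0.1000
After 2 (thin lens f=42): x=4.6000 theta=-22/105 (≈-0.2095)
After 3 (propagate distance d=14): x=5/3 (≈1.6667) theta=-22/105 (≈-0.2095)
After 4 (thin lens f=40): x=5/3 (≈1.6667) theta=-211/840 (≈-0.2512)
After 5 (propagate distance d=8): x=-12/35 (≈-0.3429) theta=-211/840 (≈-0.2512)
After 6 (thin lens f=26): x=-12/35 (≈-0.3429) theta=-2599/10920 (≈-0.2380)
After 7 (propagate distance d=24 (to screen)): x=-551/91 (≈-6.0549) theta=-2599/10920 (≈-0.2380)
Rounded to 4 decimal places: x = -6.0549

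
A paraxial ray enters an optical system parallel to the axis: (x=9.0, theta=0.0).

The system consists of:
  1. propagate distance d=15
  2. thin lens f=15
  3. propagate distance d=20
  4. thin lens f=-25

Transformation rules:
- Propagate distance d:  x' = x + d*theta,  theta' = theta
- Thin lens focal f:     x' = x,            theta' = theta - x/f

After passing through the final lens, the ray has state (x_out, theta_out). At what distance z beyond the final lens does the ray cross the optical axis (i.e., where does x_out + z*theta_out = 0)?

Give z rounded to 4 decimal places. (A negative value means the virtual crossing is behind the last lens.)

Answer: -4.1667

Derivation:
Initial: x=9.0000 theta=0.0000
After 1 (propagate distance d=15): x=9.0000 theta=0.0000
After 2 (thin lens f=15): x=9.0000 theta=-0.6000
After 3 (propagate distance d=20): x=-3.0000 theta=-0.6000
After 4 (thin lens f=-25): x=-3.0000 theta=-0.7200
z_focus = -x_out/theta_out = -(-3.0000)/(-0.7200) = -25/6 ≈ -4.1667
Rounded to 4 decimal places: z = -4.1667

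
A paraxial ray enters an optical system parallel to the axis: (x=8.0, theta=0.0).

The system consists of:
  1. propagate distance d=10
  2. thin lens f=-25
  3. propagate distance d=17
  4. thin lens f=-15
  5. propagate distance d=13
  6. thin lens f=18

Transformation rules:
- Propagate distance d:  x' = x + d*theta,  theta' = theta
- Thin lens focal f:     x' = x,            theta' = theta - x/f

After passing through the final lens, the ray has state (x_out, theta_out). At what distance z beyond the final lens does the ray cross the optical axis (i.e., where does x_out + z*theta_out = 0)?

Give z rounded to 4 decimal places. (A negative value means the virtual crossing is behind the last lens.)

Answer: 71.5304

Derivation:
Initial: x=8.0000 theta=0.0000
After 1 (propagate distance d=10): x=8.0000 theta=0.0000
After 2 (thin lens f=-25): x=8.0000 theta=0.3200
After 3 (propagate distance d=17): x=13.4400 theta=0.3200
After 4 (thin lens f=-15): x=13.4400 theta=1.2160
After 5 (propagate distance d=13): x=29.2480 theta=1.2160
After 6 (thin lens f=18): x=29.2480 theta=-92/225 (≈-0.4089)
z_focus = -x_out/theta_out = -(29.2480)/(-92/225) = 8226/115 ≈ 71.5304
Rounded to 4 decimal places: z = 71.5304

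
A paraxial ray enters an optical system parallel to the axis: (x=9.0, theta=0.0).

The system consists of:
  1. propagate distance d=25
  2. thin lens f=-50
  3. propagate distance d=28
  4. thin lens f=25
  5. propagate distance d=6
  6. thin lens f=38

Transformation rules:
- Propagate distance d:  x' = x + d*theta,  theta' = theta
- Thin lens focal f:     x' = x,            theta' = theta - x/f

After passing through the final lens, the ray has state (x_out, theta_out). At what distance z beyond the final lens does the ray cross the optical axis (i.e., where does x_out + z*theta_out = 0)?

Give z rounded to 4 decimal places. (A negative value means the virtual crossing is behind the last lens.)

Answer: 17.0093

Derivation:
Initial: x=9.0000 theta=0.0000
After 1 (propagate distance d=25): x=9.0000 theta=0.0000
After 2 (thin lens f=-50): x=9.0000 theta=0.1800
After 3 (propagate distance d=28): x=14.0400 theta=0.1800
After 4 (thin lens f=25): x=14.0400 theta=-0.3816
After 5 (propagate distance d=6): x=11.7504 theta=-0.3816
After 6 (thin lens f=38): x=11.7504 theta=-16407/23750 (≈-0.6908)
z_focus = -x_out/theta_out = -(11.7504)/(-16407/23750) = 31008/1823 ≈ 17.0093
Rounded to 4 decimal places: z = 17.0093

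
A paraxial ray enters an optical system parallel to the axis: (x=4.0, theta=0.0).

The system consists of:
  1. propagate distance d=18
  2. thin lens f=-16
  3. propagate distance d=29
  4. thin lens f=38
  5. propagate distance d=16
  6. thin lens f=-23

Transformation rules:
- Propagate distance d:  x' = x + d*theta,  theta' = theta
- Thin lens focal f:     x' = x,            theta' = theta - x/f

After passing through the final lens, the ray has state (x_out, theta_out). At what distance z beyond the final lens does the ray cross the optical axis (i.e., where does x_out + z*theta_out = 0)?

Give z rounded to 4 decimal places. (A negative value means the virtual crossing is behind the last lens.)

Answer: -25.5769

Derivation:
Initial: x=4.0000 theta=0.0000
After 1 (propagate distance d=18): x=4.0000 theta=0.0000
After 2 (thin lens f=-16): x=4.0000 theta=0.2500
After 3 (propagate distance d=29): x=11.2500 theta=0.2500
After 4 (thin lens f=38): x=11.2500 theta=-7/152 (≈-0.0461)
After 5 (propagate distance d=16): x=799/76 (≈10.5132) theta=-7/152 (≈-0.0461)
After 6 (thin lens f=-23): x=799/76 (≈10.5132) theta=1437/3496 (≈0.4110)
z_focus = -x_out/theta_out = -(799/76)/(1437/3496) = -36754/1437 ≈ -25.5769
Rounded to 4 decimal places: z = -25.5769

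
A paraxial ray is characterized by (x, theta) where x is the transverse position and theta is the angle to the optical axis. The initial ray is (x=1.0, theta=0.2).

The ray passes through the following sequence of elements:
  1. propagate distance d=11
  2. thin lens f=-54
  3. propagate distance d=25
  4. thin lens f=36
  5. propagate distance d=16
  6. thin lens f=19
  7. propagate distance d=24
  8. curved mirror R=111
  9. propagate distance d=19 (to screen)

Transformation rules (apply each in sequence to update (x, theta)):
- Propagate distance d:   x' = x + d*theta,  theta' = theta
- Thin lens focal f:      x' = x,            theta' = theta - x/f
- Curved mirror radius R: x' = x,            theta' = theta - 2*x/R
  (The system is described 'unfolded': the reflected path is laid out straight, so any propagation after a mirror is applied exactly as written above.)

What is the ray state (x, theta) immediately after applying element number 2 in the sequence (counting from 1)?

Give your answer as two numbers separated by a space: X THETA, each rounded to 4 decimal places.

Answer: 3.2000 0.2593

Derivation:
Initial: x=1.0000 theta=0.2000
After 1 (propagate distance d=11): x=3.2000 theta=0.2000
After 2 (thin lens f=-54): x=3.2000 theta=7/27 (≈0.2593)
Rounded to 4 decimal places: x = 3.2000, theta = 0.2593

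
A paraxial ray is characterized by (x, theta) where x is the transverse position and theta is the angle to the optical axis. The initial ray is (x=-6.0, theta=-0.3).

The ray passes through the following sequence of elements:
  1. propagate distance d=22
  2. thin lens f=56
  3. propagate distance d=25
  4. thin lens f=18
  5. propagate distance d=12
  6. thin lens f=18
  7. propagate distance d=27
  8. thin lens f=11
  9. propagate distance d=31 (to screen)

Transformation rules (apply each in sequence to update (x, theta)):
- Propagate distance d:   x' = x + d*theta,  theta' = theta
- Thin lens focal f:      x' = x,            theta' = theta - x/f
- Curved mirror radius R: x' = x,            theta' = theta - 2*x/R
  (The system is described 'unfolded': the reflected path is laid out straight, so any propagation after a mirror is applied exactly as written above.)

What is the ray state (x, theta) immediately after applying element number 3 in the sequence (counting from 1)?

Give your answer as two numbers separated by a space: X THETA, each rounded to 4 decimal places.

Initial: x=-6.0000 theta=-0.3000
After 1 (propagate distance d=22): x=-12.6000 theta=-0.3000
After 2 (thin lens f=56): x=-12.6000 theta=-0.0750
After 3 (propagate distance d=25): x=-14.4750 theta=-0.0750
Rounded to 4 decimal places: x = -14.4750, theta = -0.0750

Answer: -14.4750 -0.0750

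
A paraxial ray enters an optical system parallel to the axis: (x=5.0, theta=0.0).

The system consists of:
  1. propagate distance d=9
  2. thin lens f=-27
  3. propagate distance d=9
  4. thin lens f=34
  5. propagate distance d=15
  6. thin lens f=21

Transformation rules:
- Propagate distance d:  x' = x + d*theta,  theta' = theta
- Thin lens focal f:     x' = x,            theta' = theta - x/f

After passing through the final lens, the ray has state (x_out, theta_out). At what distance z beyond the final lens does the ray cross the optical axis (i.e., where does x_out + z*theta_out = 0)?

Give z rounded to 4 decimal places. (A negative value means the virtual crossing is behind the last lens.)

Initial: x=5.0000 theta=0.0000
After 1 (propagate distance d=9): x=5.0000 theta=0.0000
After 2 (thin lens f=-27): x=5.0000 theta=5/27 (≈0.1852)
After 3 (propagate distance d=9): x=20/3 (≈6.6667) theta=5/27 (≈0.1852)
After 4 (thin lens f=34): x=20/3 (≈6.6667) theta=-5/459 (≈-0.0109)
After 5 (propagate distance d=15): x=995/153 (≈6.5033) theta=-5/459 (≈-0.0109)
After 6 (thin lens f=21): x=995/153 (≈6.5033) theta=-1030/3213 (≈-0.3206)
z_focus = -x_out/theta_out = -(995/153)/(-1030/3213) = 4179/206 ≈ 20.2864
Rounded to 4 decimal places: z = 20.2864

Answer: 20.2864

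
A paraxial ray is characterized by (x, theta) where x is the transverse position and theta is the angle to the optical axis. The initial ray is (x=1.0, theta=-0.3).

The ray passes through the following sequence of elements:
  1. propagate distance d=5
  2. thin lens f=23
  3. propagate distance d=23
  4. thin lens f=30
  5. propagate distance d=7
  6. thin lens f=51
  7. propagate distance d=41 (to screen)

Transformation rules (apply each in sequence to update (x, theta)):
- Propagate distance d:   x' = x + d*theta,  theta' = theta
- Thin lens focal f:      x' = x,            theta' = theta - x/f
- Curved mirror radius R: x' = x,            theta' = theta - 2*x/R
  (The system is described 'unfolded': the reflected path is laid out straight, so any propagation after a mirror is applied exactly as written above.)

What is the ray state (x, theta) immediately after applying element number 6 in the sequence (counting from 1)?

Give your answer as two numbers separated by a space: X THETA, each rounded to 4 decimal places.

Initial: x=1.0000 theta=-0.3000
After 1 (propagate distance d=5): x=-0.5000 theta=-0.3000
After 2 (thin lens f=23): x=-0.5000 theta=-32/115 (≈-0.2783)
After 3 (propagate distance d=23): x=-6.9000 theta=-32/115 (≈-0.2783)
After 4 (thin lens f=30): x=-6.9000 theta=-111/2300 (≈-0.0483)
After 5 (propagate distance d=7): x=-16647/2300 (≈-7.2378) theta=-111/2300 (≈-0.0483)
After 6 (thin lens f=51): x=-16647/2300 (≈-7.2378) theta=1831/19550 (≈0.0937)
Rounded to 4 decimal places: x = -7.2378, theta = 0.0937

Answer: -7.2378 0.0937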